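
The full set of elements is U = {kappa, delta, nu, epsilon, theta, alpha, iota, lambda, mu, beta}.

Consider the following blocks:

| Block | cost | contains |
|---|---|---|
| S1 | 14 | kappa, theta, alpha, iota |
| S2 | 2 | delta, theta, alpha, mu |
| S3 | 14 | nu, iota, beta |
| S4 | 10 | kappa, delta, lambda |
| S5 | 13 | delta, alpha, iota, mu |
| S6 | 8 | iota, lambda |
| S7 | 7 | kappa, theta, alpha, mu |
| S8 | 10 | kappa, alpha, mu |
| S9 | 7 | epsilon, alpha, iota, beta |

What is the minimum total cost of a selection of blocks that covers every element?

S2, S3, S4, S9 together cover every element (S2 ∪ S3 ∪ S4 ∪ S9 = {kappa, delta, nu, epsilon, theta, alpha, iota, lambda, mu, beta}); total cost 2 + 14 + 10 + 7 = 33.
No covering selection has total cost below 33.

33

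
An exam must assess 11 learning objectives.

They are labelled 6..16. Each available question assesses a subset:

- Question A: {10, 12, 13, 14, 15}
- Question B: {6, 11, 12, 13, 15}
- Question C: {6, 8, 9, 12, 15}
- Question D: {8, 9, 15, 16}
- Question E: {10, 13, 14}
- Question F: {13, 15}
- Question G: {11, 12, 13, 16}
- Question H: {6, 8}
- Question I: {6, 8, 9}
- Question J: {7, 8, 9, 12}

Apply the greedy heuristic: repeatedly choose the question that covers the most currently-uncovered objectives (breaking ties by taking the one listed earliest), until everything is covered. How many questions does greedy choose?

4

Greedy: pick A (covers 5 new) → pick C (covers 3 new) → pick G (covers 2 new) → pick J (covers 1 new). Total picks: 4.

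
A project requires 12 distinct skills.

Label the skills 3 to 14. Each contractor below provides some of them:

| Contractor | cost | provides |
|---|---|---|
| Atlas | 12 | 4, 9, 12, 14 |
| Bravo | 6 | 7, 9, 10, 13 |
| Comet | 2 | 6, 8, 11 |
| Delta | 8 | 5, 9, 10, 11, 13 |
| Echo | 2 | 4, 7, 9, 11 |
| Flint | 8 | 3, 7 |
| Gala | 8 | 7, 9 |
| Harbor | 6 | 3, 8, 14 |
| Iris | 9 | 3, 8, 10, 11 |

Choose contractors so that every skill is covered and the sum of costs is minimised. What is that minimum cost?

Atlas, Comet, Delta, Echo, Harbor together cover every skill (Atlas ∪ Comet ∪ Delta ∪ Echo ∪ Harbor = {3, 4, 5, 6, 7, 8, 9, 10, 11, 12, 13, 14}); total cost 12 + 2 + 8 + 2 + 6 = 30.
No covering selection has total cost below 30.

30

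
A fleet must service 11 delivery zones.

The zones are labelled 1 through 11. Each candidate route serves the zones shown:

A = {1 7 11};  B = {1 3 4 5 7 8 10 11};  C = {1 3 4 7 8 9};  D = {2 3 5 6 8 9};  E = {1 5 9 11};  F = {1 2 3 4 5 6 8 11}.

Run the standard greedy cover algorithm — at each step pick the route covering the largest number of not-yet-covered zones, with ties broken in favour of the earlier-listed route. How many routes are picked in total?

Greedy: pick B (covers 8 new) → pick D (covers 3 new). Total picks: 2.

2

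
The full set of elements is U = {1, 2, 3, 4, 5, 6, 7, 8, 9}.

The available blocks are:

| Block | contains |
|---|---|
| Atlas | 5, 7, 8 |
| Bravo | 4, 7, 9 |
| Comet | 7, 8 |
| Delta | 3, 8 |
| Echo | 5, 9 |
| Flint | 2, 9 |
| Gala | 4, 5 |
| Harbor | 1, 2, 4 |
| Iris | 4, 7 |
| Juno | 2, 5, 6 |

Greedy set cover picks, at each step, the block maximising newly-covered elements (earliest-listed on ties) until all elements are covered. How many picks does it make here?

5

Greedy: pick Atlas (covers 3 new) → pick Harbor (covers 3 new) → pick Bravo (covers 1 new) → pick Delta (covers 1 new) → pick Juno (covers 1 new). Total picks: 5.
(The true minimum cover uses only 4 blocks, so greedy is not optimal here.)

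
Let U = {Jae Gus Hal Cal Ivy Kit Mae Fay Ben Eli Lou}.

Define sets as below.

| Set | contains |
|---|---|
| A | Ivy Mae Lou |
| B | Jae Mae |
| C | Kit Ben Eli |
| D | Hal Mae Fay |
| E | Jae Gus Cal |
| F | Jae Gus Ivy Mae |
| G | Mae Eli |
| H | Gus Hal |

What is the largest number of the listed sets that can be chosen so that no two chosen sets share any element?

A, C, E are pairwise disjoint (A={Ivy,Mae,Lou}; C={Kit,Ben,Eli}; E={Jae,Gus,Cal}).
Every remaining set overlaps one of these, and no 4 of the listed sets are pairwise disjoint, so 3 is the maximum.

3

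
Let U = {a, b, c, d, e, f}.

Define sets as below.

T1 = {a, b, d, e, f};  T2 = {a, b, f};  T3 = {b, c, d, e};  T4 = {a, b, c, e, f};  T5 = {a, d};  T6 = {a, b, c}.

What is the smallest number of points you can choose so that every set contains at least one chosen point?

2

H = {a, d} meets every set (each contains at least one member of H), and |H| = 2.
No single point lies in every set, so at least 2 are needed and 2 is optimal.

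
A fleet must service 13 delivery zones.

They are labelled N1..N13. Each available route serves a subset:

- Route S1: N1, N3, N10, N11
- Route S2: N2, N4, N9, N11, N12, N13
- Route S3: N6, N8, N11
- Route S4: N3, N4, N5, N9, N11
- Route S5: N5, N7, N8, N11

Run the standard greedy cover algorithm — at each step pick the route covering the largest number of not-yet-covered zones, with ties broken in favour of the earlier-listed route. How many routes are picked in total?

4

Greedy: pick S2 (covers 6 new) → pick S1 (covers 3 new) → pick S5 (covers 3 new) → pick S3 (covers 1 new). Total picks: 4.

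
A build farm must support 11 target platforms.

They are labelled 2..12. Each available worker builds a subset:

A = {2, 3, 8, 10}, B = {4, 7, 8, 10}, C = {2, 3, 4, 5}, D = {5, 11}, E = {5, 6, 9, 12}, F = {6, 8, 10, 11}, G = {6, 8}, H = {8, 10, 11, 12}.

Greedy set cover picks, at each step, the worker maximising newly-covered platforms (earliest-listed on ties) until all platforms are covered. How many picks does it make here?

Greedy: pick A (covers 4 new) → pick E (covers 4 new) → pick B (covers 2 new) → pick D (covers 1 new). Total picks: 4.

4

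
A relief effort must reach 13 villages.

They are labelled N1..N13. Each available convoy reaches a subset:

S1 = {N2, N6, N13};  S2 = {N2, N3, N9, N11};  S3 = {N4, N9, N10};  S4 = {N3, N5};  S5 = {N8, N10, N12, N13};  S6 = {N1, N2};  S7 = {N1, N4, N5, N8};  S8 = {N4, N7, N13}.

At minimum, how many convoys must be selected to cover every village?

S1 and S2 and S5 and S7 and S8 together: S1 ∪ S2 ∪ S5 ∪ S7 ∪ S8 = {N1, N2, N3, N4, N5, N6, N7, N8, N9, N10, N11, N12, N13} — every village is covered.
No 4 of the 8 convoys cover everything (all 70 combinations miss at least one village), so 5 is optimal.

5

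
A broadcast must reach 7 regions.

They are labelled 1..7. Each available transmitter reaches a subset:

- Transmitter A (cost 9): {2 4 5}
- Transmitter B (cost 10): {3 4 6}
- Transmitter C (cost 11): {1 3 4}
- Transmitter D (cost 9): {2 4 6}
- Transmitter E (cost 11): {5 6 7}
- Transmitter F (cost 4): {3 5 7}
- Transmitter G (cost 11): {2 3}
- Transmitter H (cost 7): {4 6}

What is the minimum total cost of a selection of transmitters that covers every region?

C, D, F together cover every region (C ∪ D ∪ F = {1, 2, 3, 4, 5, 6, 7}); total cost 11 + 9 + 4 = 24.
No covering selection has total cost below 24.

24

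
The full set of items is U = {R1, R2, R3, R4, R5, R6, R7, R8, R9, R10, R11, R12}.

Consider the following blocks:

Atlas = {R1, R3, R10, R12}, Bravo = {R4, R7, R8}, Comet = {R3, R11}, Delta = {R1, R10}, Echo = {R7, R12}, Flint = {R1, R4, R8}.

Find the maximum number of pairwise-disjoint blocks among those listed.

Comet, Delta, Echo are pairwise disjoint (Comet={R3,R11}; Delta={R1,R10}; Echo={R7,R12}).
Every remaining block overlaps one of these, and no 4 of the listed blocks are pairwise disjoint, so 3 is the maximum.

3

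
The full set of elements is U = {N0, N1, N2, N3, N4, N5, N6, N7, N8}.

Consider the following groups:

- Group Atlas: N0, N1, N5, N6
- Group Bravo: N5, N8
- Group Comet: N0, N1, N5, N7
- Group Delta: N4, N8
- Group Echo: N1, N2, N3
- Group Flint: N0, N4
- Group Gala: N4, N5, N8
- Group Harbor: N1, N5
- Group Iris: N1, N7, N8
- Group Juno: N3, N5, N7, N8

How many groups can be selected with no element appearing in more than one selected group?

Bravo, Echo, Flint are pairwise disjoint (Bravo={N5,N8}; Echo={N1,N2,N3}; Flint={N0,N4}).
Every remaining group overlaps one of these, and no 4 of the listed groups are pairwise disjoint, so 3 is the maximum.

3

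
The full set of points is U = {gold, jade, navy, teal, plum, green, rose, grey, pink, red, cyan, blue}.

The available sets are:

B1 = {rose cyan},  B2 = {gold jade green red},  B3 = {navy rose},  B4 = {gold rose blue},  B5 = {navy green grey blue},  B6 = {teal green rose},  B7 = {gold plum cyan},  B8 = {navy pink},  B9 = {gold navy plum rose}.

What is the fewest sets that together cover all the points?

B2 and B5 and B6 and B7 and B8 together: B2 ∪ B5 ∪ B6 ∪ B7 ∪ B8 = {gold, jade, navy, teal, plum, green, rose, grey, pink, red, cyan, blue} — every point is covered.
No 4 of the 9 sets cover everything (all 126 combinations miss at least one point), so 5 is optimal.

5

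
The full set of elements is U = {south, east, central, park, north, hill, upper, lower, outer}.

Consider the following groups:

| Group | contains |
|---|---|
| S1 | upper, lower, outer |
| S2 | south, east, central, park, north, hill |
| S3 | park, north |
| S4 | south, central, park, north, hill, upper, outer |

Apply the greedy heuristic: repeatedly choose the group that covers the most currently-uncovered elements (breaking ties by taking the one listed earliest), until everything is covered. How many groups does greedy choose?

Greedy: pick S4 (covers 7 new) → pick S1 (covers 1 new) → pick S2 (covers 1 new). Total picks: 3.
(The true minimum cover uses only 2 groups, so greedy is not optimal here.)

3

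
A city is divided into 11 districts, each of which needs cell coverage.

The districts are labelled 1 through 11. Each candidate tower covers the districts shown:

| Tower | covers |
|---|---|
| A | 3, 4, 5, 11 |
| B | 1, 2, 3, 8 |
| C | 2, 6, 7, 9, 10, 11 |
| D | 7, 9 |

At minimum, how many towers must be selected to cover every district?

A and B and C together: A ∪ B ∪ C = {1, 2, 3, 4, 5, 6, 7, 8, 9, 10, 11} — every district is covered.
Only B contains 1, so B is forced; the remaining 7 districts need at least 2 more towers (each remaining tower adds at most 5) — so at least 3 towers are needed, and 3 is optimal.

3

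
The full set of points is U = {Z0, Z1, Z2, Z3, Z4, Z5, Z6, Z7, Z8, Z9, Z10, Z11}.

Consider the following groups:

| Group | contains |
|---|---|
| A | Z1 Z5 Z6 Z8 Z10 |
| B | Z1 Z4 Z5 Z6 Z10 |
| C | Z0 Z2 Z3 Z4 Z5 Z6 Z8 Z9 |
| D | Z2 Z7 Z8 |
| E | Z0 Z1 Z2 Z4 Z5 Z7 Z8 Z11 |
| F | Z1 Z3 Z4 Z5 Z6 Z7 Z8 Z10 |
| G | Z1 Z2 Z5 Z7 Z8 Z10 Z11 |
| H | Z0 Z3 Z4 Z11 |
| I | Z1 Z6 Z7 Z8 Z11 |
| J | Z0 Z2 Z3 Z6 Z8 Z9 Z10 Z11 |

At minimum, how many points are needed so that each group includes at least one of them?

Take T = {Z4, Z8}. Each listed group contains at least one of these, so T is a hitting set of size 2.
The groups D, H are pairwise disjoint, so any hitting set needs a separate point for each — at least 2. Hence 2 is optimal.

2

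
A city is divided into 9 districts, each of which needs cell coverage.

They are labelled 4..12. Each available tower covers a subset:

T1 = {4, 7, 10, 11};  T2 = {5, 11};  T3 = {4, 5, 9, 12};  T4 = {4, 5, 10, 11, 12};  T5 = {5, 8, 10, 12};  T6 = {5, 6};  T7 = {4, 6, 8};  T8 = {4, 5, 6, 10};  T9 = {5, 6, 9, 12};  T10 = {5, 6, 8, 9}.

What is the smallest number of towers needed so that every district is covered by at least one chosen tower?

T1 and T3 and T10 together: T1 ∪ T3 ∪ T10 = {4, 5, 6, 7, 8, 9, 10, 11, 12} — every district is covered.
Only T1 contains 7, so T1 is forced; the remaining 5 districts need at least 2 more towers (each remaining tower adds at most 4) — so at least 3 towers are needed, and 3 is optimal.

3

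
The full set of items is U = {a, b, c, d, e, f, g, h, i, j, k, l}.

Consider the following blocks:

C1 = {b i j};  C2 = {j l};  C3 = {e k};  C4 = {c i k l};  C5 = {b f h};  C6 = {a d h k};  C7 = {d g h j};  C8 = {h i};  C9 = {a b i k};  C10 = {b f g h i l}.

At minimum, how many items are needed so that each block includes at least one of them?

3

The 3 items {h, j, k} hit every block.
The blocks C2, C3, C5 are pairwise disjoint, so any hitting set needs a separate item for each — at least 3. Hence 3 is optimal.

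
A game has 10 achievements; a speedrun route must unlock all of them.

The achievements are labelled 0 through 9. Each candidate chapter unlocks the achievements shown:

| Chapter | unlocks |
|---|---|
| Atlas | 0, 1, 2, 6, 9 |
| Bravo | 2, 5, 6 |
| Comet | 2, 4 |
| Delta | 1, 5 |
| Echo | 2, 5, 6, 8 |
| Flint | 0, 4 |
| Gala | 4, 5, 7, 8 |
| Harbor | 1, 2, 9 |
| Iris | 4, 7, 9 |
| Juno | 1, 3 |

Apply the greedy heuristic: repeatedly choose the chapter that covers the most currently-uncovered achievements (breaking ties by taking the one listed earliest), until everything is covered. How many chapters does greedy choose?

Greedy: pick Atlas (covers 5 new) → pick Gala (covers 4 new) → pick Juno (covers 1 new). Total picks: 3.

3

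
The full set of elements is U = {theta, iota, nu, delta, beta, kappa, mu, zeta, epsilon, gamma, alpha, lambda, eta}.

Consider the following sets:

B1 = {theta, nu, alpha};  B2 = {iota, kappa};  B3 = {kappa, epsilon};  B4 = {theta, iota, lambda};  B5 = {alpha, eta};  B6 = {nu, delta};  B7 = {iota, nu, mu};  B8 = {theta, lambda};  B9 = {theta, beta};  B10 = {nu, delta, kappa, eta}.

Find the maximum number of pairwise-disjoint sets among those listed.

4

B3, B5, B7, B9 are pairwise disjoint (B3={kappa,epsilon}; B5={alpha,eta}; B7={iota,nu,mu}; B9={theta,beta}).
Every remaining set overlaps one of these, and no 5 of the listed sets are pairwise disjoint, so 4 is the maximum.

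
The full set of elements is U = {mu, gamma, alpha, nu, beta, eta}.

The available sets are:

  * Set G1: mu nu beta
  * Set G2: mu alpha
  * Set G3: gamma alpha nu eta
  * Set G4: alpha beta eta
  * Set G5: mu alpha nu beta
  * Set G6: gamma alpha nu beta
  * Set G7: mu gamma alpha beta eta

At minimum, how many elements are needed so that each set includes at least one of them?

2

The 2 elements {alpha, beta} hit every set.
No single element lies in every set, so at least 2 are needed and 2 is optimal.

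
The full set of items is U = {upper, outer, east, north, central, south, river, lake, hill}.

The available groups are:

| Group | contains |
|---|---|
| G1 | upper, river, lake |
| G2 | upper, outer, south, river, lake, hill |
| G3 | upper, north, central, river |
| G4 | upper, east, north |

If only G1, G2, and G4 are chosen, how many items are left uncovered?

Union of G1, G2, G4 = {upper, outer, east, north, south, river, lake, hill}.
Not covered: central — 1 item.

1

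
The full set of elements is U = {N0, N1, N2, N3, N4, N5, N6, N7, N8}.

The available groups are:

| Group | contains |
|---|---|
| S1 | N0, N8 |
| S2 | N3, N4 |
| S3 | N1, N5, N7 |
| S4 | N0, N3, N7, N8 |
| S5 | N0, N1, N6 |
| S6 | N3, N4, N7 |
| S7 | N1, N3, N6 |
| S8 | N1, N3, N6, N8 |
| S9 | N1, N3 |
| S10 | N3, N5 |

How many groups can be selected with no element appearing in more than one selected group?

3

S1, S2, S3 are pairwise disjoint (S1={N0,N8}; S2={N3,N4}; S3={N1,N5,N7}).
Every remaining group overlaps one of these, and no 4 of the listed groups are pairwise disjoint, so 3 is the maximum.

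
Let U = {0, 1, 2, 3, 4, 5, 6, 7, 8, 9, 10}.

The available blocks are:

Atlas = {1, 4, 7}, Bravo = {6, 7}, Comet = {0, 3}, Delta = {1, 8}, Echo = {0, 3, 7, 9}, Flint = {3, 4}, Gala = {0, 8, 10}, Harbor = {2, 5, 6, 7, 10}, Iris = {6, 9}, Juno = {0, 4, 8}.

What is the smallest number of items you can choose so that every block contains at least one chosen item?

Take H = {1, 3, 6, 8}. Each listed block contains at least one of these, so H is a hitting set of size 4.
No choice of 3 items meets every block, so 4 is the minimum.

4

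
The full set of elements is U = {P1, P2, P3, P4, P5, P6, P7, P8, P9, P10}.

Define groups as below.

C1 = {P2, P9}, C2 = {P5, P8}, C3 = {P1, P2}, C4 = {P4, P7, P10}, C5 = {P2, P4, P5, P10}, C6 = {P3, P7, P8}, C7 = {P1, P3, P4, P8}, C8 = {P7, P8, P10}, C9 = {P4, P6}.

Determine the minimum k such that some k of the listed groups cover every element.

5

Take {C1, C3, C5, C6, C9}. Their union is {P1, P2, P3, P4, P5, P6, P7, P8, P9, P10}, which is all 10 elements.
No 4 of the 9 groups cover everything (all 126 combinations miss at least one element), so 5 is optimal.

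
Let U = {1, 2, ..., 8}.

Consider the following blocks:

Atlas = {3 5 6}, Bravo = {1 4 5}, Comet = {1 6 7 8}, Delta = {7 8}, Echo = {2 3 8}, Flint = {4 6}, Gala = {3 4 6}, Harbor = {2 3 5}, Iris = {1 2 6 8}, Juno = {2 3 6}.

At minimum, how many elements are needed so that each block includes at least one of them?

3

Take H = {5, 6, 8}. Each listed block contains at least one of these, so H is a hitting set of size 3.
The blocks Delta, Flint, Harbor are pairwise disjoint, so any hitting set needs a separate element for each — at least 3. Hence 3 is optimal.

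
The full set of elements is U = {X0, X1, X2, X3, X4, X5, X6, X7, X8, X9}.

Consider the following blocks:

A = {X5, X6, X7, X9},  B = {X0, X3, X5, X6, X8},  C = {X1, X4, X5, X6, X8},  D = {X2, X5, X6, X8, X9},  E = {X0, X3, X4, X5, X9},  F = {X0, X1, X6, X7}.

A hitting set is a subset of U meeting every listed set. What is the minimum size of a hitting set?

H = {X5, X7} meets every block (each contains at least one member of H), and |H| = 2.
No single element lies in every block, so at least 2 are needed and 2 is optimal.

2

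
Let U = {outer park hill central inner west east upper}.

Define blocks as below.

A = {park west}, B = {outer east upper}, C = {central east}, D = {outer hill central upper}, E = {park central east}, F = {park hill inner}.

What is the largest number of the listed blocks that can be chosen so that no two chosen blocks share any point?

2

A, D are pairwise disjoint (A={park,west}; D={outer,hill,central,upper}).
Every remaining block overlaps one of these, and no 3 of the listed blocks are pairwise disjoint, so 2 is the maximum.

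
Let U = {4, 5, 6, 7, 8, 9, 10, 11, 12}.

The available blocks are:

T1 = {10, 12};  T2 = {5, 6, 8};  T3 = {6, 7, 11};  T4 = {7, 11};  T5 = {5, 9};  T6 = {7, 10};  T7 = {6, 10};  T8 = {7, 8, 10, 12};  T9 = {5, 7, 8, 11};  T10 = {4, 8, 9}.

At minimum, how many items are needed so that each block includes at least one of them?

4

The 4 items {4, 5, 7, 10} hit every block.
No choice of 3 items meets every block, so 4 is the minimum.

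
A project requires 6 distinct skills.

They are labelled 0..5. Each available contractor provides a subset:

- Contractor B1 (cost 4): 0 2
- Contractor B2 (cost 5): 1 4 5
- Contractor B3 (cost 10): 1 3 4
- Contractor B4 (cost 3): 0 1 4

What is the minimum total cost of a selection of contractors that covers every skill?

19

B1, B2, B3 together cover every skill (B1 ∪ B2 ∪ B3 = {0, 1, 2, 3, 4, 5}); total cost 4 + 5 + 10 = 19.
The greedy pick B4, B1, B2, B3 costs 22; no covering selection beats 19.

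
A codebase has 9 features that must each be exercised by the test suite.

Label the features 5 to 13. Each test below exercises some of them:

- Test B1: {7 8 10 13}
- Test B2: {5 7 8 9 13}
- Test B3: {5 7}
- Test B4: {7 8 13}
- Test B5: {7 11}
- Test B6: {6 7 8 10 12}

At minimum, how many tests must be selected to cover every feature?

Take {B2, B5, B6}. Their union is {5, 6, 7, 8, 9, 10, 11, 12, 13}, which is all 9 features.
Only B6 contains 6, so B6 is forced; the remaining 4 features need at least 2 more tests (each remaining test adds at most 3) — so at least 3 tests are needed, and 3 is optimal.

3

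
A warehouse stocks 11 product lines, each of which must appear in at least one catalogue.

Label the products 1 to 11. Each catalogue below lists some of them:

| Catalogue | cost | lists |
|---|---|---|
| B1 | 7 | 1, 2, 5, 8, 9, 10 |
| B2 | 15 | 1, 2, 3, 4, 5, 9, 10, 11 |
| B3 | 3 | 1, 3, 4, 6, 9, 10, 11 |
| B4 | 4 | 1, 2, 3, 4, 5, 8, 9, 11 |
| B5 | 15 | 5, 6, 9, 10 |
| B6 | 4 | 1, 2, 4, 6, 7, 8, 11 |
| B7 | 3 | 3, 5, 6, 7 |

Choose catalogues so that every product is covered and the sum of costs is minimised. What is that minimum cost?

10

B3, B6, B7 together cover every product (B3 ∪ B6 ∪ B7 = {1, 2, 3, 4, 5, 6, 7, 8, 9, 10, 11}); total cost 3 + 4 + 3 = 10.
No covering selection has total cost below 10.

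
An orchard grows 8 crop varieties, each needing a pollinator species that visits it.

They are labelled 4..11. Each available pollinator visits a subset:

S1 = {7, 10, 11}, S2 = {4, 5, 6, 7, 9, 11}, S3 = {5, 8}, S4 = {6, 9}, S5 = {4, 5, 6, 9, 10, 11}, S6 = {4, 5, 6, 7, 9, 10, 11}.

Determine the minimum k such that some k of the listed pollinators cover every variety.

Take {S3, S6}. Their union is {4, 5, 6, 7, 8, 9, 10, 11}, which is all 8 varieties.
No single pollinator has all 8 varieties (the largest, S6, has 7), so 2 is optimal.

2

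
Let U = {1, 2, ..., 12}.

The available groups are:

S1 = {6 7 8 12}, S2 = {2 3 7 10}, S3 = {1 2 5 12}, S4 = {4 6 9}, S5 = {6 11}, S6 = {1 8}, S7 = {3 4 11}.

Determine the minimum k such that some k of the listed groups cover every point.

5

S1 and S2 and S3 and S4 and S7 together: S1 ∪ S2 ∪ S3 ∪ S4 ∪ S7 = {1, 2, 3, 4, 5, 6, 7, 8, 9, 10, 11, 12} — every point is covered.
No 4 of the 7 groups cover everything (all 35 combinations miss at least one point), so 5 is optimal.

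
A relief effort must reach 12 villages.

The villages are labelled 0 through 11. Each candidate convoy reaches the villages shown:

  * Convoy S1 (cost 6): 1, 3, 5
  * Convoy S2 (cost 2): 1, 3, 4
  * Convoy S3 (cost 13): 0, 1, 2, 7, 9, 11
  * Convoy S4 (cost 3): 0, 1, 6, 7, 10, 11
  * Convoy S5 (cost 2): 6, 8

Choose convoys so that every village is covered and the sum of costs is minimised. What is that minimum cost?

S1, S2, S3, S4, S5 together cover every village (S1 ∪ S2 ∪ S3 ∪ S4 ∪ S5 = {0, 1, 2, 3, 4, 5, 6, 7, 8, 9, 10, 11}); total cost 6 + 2 + 13 + 3 + 2 = 26.
No covering selection has total cost below 26.

26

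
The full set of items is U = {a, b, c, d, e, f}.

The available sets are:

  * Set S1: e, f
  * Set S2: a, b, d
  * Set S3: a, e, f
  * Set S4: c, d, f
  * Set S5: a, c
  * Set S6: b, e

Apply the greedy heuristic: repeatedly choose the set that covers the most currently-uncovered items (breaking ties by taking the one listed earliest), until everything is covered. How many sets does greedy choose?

Greedy: pick S2 (covers 3 new) → pick S1 (covers 2 new) → pick S4 (covers 1 new). Total picks: 3.

3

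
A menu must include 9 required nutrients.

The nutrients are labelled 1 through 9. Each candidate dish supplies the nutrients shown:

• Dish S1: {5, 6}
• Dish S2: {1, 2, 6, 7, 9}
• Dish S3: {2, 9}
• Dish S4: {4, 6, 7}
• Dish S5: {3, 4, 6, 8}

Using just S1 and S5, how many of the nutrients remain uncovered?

Union of S1, S5 = {3, 4, 5, 6, 8}.
Not covered: 1, 2, 7, 9 — 4 nutrients.

4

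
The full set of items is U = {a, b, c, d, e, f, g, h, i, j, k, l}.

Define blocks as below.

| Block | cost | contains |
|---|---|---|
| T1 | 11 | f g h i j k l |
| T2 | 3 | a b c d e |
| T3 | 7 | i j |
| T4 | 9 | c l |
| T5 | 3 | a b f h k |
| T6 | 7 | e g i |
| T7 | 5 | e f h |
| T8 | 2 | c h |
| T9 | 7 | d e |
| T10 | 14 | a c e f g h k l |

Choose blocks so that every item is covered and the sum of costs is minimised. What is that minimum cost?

14

T1, T2 together cover every item (T1 ∪ T2 = {a, b, c, d, e, f, g, h, i, j, k, l}); total cost 11 + 3 = 14.
The greedy pick T2, T5, T1 costs 17; no covering selection beats 14.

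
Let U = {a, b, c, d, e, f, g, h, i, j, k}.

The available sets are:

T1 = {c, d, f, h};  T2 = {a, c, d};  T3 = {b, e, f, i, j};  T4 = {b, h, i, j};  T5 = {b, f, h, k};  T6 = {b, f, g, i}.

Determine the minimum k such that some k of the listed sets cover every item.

Take {T2, T3, T5, T6}. Their union is {a, b, c, d, e, f, g, h, i, j, k}, which is all 11 items.
Only T6 contains g, so T6 is forced; the remaining 7 items need at least 3 more sets (each remaining set adds at most 3) — so at least 4 sets are needed, and 4 is optimal.

4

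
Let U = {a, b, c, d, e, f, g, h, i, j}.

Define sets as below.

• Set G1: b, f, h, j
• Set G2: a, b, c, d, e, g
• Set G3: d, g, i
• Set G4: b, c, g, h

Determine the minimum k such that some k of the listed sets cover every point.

3

G1 and G2 and G3 together: G1 ∪ G2 ∪ G3 = {a, b, c, d, e, f, g, h, i, j} — every point is covered.
Only G2 contains a, so G2 is forced; the remaining 4 points need at least 2 more sets (each remaining set adds at most 3) — so at least 3 sets are needed, and 3 is optimal.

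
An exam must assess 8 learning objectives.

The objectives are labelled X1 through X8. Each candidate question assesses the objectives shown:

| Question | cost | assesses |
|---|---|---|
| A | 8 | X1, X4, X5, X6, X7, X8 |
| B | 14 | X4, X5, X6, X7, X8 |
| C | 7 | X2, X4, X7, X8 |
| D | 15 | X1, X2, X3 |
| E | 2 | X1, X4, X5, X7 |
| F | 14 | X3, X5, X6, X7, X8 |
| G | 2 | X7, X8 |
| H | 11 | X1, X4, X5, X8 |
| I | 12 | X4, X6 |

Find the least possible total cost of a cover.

C, E, F together cover every objective (C ∪ E ∪ F = {X1, X2, X3, X4, X5, X6, X7, X8}); total cost 7 + 2 + 14 = 23.
The greedy pick E, G, C, F costs 25; no covering selection beats 23.

23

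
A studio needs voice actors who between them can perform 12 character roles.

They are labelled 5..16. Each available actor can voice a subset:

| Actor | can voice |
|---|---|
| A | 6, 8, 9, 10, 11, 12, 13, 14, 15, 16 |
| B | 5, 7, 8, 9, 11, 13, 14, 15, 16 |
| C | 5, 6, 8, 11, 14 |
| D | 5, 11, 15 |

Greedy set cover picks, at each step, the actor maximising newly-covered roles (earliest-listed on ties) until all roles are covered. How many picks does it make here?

2

Greedy: pick A (covers 10 new) → pick B (covers 2 new). Total picks: 2.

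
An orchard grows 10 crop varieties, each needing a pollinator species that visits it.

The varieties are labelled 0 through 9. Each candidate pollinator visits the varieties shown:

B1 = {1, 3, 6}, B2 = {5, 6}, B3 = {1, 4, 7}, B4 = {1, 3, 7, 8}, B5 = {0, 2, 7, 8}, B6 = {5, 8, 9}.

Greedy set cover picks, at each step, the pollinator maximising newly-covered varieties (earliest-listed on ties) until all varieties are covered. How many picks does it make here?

Greedy: pick B4 (covers 4 new) → pick B2 (covers 2 new) → pick B5 (covers 2 new) → pick B3 (covers 1 new) → pick B6 (covers 1 new). Total picks: 5.
(The true minimum cover uses only 4 pollinators, so greedy is not optimal here.)

5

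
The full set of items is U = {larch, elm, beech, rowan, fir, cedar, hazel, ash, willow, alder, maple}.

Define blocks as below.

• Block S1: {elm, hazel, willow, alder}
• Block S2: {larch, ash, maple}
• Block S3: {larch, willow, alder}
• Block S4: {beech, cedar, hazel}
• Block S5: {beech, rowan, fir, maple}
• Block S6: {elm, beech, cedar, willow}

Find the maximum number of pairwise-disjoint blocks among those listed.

S3, S5 are pairwise disjoint (S3={larch,willow,alder}; S5={beech,rowan,fir,maple}).
Every remaining block overlaps one of these, and no 3 of the listed blocks are pairwise disjoint, so 2 is the maximum.

2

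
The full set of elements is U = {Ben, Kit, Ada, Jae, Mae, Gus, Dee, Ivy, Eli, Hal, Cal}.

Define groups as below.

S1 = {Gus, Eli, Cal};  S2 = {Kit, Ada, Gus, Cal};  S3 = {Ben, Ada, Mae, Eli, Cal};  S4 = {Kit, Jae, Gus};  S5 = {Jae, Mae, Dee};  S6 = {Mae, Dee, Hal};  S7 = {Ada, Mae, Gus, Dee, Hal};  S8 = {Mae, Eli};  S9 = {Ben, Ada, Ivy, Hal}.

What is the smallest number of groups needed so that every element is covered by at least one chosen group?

Take {S1, S2, S5, S9}. Their union is {Ben, Kit, Ada, Jae, Mae, Gus, Dee, Ivy, Eli, Hal, Cal}, which is all 11 elements.
Only S9 contains Ivy, so S9 is forced; the remaining 7 elements need at least 3 more groups (each remaining group adds at most 3) — so at least 4 groups are needed, and 4 is optimal.

4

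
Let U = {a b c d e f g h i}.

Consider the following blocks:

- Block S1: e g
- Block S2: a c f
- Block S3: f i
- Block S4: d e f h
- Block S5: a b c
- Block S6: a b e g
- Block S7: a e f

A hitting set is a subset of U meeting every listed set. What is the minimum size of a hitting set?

3

The 3 elements {b, e, f} hit every block.
The blocks S1, S3, S5 are pairwise disjoint, so any hitting set needs a separate element for each — at least 3. Hence 3 is optimal.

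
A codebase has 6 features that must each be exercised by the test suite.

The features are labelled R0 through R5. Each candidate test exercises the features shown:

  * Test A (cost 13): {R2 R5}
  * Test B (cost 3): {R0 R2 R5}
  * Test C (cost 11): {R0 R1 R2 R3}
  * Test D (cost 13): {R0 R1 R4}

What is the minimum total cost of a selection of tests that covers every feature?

27

B, C, D together cover every feature (B ∪ C ∪ D = {R0, R1, R2, R3, R4, R5}); total cost 3 + 11 + 13 = 27.
No covering selection has total cost below 27.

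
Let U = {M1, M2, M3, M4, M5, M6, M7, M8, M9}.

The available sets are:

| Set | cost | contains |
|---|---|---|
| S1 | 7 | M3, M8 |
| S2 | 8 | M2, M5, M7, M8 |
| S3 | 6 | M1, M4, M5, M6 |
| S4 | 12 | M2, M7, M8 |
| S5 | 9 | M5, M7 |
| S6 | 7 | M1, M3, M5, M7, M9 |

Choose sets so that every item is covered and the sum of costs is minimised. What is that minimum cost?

S2, S3, S6 together cover every item (S2 ∪ S3 ∪ S6 = {M1, M2, M3, M4, M5, M6, M7, M8, M9}); total cost 8 + 6 + 7 = 21.
No covering selection has total cost below 21.

21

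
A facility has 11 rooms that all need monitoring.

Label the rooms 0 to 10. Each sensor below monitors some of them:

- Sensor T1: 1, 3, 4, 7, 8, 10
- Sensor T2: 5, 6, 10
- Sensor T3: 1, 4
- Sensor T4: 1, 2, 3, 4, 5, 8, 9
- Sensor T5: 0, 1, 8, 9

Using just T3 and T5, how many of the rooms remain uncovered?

Union of T3, T5 = {0, 1, 4, 8, 9}.
Not covered: 2, 3, 5, 6, 7, 10 — 6 rooms.

6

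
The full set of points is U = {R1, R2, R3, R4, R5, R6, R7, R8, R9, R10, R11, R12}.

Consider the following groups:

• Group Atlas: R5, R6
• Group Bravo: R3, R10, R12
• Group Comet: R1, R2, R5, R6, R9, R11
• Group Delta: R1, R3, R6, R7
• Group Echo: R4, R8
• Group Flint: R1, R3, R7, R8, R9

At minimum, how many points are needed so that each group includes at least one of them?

Take H = {R3, R4, R5}. Each listed group contains at least one of these, so H is a hitting set of size 3.
The groups Bravo, Comet, Echo are pairwise disjoint, so any hitting set needs a separate point for each — at least 3. Hence 3 is optimal.

3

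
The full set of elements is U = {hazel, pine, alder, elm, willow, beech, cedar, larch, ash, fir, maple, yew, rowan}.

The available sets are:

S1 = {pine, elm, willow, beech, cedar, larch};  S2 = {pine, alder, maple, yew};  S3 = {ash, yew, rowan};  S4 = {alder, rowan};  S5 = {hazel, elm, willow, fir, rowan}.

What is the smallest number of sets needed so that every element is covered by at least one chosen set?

4

Take {S1, S2, S3, S5}. Their union is {hazel, pine, alder, elm, willow, beech, cedar, larch, ash, fir, maple, yew, rowan}, which is all 13 elements.
Only S1 contains beech, so S1 is forced; the remaining 7 elements need at least 3 more sets (each remaining set adds at most 3) — so at least 4 sets are needed, and 4 is optimal.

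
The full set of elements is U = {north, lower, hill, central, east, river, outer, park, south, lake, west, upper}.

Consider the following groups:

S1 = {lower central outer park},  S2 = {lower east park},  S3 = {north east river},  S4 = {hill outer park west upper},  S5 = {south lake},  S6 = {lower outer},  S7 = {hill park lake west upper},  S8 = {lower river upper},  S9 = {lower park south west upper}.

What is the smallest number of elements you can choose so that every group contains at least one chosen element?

The 4 elements {lower, east, south, upper} hit every group.
No choice of 3 elements meets every group, so 4 is the minimum.

4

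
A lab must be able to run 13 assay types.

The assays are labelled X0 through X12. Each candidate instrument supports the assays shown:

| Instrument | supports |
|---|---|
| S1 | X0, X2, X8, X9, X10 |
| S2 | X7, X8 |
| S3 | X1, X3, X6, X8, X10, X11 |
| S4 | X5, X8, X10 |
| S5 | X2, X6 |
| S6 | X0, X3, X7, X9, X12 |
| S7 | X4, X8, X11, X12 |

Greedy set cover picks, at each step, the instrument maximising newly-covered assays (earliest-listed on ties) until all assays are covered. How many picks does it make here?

Greedy: pick S3 (covers 6 new) → pick S6 (covers 4 new) → pick S1 (covers 1 new) → pick S4 (covers 1 new) → pick S7 (covers 1 new). Total picks: 5.

5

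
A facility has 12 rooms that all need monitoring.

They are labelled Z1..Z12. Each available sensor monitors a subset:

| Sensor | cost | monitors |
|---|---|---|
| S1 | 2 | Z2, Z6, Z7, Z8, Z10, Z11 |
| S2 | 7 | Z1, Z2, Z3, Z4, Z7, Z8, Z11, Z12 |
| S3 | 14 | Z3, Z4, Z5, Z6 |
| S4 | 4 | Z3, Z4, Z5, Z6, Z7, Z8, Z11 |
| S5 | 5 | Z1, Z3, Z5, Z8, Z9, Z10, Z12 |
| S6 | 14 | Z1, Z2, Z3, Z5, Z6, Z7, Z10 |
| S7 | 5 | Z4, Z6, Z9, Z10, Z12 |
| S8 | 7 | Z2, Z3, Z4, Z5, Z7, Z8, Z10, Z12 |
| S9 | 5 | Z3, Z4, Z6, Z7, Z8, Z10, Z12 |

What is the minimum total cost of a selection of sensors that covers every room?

11

S1, S4, S5 together cover every room (S1 ∪ S4 ∪ S5 = {Z1, Z2, Z3, Z4, Z5, Z6, Z7, Z8, Z9, Z10, Z11, Z12}); total cost 2 + 4 + 5 = 11.
No covering selection has total cost below 11.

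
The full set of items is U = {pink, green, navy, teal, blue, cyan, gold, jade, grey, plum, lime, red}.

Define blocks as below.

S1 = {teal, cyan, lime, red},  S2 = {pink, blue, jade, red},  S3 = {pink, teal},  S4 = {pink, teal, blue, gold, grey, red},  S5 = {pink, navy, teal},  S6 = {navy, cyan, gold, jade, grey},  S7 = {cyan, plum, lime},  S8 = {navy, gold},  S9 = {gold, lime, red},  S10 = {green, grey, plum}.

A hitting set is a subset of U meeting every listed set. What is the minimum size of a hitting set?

Take H = {teal, blue, gold, plum}. Each listed block contains at least one of these, so H is a hitting set of size 4.
No choice of 3 items meets every block, so 4 is the minimum.

4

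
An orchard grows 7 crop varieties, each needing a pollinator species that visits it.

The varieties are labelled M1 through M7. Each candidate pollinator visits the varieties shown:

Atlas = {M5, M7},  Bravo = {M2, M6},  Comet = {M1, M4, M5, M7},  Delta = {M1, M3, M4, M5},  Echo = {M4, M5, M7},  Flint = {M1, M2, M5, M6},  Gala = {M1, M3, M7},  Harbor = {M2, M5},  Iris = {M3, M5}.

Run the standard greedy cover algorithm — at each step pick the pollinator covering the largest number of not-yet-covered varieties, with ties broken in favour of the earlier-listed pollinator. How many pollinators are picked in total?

Greedy: pick Comet (covers 4 new) → pick Bravo (covers 2 new) → pick Delta (covers 1 new). Total picks: 3.

3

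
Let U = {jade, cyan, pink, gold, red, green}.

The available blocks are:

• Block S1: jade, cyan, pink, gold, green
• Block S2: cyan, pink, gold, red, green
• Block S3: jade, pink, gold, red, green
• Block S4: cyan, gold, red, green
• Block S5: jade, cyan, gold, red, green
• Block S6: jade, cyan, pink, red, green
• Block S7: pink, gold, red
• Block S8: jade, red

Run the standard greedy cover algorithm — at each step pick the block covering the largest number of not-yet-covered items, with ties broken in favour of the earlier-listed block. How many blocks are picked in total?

Greedy: pick S1 (covers 5 new) → pick S2 (covers 1 new). Total picks: 2.

2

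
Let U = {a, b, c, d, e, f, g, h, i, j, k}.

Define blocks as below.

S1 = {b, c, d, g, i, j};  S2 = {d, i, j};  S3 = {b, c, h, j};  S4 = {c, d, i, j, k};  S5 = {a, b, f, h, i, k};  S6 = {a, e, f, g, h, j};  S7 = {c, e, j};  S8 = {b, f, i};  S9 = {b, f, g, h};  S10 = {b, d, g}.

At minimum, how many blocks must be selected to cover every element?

S5, S7, and S10 cover everything between them: the union {a, b, c, d, e, f, g, h, i, j, k} is all of U.
No 2 of the 10 blocks cover everything (all 45 combinations miss at least one element), so 3 is optimal.

3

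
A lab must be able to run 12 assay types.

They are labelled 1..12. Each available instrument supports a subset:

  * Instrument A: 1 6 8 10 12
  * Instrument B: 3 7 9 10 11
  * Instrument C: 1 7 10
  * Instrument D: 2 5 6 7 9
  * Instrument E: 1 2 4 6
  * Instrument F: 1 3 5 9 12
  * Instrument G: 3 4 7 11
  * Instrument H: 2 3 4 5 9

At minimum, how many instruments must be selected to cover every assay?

A and G and H together: A ∪ G ∪ H = {1, 2, 3, 4, 5, 6, 7, 8, 9, 10, 11, 12} — every assay is covered.
Each instrument has at most 5 assays, and 2·5 = 10 < 12 — so at least 3 instruments are needed, and 3 is optimal.

3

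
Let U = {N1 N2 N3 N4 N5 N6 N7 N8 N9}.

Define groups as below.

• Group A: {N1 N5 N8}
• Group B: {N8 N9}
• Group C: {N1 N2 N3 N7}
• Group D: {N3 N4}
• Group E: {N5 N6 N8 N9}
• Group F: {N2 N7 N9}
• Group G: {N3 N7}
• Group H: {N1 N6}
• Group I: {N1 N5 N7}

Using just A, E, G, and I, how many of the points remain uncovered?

Union of A, E, G, I = {N1, N3, N5, N6, N7, N8, N9}.
Not covered: N2, N4 — 2 points.

2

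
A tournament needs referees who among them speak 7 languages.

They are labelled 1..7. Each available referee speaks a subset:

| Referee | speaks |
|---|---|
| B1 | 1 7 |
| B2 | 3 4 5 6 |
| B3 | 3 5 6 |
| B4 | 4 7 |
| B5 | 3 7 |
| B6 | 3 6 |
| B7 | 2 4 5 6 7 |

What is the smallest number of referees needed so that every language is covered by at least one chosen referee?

Take {B1, B6, B7}. Their union is {1, 2, 3, 4, 5, 6, 7}, which is all 7 languages.
Only B1 contains 1, so B1 is forced; the remaining 5 languages need at least 2 more referees (each remaining referee adds at most 4) — so at least 3 referees are needed, and 3 is optimal.

3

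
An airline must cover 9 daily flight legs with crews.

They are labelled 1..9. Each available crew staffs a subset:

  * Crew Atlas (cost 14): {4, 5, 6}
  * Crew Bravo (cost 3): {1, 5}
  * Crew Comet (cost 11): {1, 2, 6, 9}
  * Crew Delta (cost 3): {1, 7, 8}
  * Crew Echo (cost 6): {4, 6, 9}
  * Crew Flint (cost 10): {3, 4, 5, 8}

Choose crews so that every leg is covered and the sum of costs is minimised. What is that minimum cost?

Comet, Delta, Flint together cover every leg (Comet ∪ Delta ∪ Flint = {1, 2, 3, 4, 5, 6, 7, 8, 9}); total cost 11 + 3 + 10 = 24.
The greedy pick Delta, Echo, Bravo, Flint, Comet costs 33; no covering selection beats 24.

24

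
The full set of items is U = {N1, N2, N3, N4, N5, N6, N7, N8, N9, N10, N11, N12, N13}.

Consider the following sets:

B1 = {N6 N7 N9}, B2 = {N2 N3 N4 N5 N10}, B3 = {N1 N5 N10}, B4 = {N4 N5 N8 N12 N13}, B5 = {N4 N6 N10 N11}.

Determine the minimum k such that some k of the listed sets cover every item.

B1 and B2 and B3 and B4 and B5 together: B1 ∪ B2 ∪ B3 ∪ B4 ∪ B5 = {N1, N2, N3, N4, N5, N6, N7, N8, N9, N10, N11, N12, N13} — every item is covered.
No 4 of the 5 sets cover everything (all 5 combinations miss at least one item), so 5 is optimal.

5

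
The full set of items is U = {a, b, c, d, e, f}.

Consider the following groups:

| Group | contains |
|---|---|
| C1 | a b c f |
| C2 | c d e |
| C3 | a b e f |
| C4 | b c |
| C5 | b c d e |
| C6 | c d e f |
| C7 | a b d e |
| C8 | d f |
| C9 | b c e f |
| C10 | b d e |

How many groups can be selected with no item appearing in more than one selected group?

C4, C8 are pairwise disjoint (C4={b,c}; C8={d,f}).
Every remaining group overlaps one of these, and no 3 of the listed groups are pairwise disjoint, so 2 is the maximum.

2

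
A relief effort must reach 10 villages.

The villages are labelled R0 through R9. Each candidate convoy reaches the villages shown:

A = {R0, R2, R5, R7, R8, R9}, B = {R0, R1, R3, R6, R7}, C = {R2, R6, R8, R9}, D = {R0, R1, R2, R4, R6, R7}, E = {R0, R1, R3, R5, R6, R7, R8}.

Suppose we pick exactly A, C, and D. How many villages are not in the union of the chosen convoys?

Union of A, C, D = {R0, R1, R2, R4, R5, R6, R7, R8, R9}.
Not covered: R3 — 1 village.

1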